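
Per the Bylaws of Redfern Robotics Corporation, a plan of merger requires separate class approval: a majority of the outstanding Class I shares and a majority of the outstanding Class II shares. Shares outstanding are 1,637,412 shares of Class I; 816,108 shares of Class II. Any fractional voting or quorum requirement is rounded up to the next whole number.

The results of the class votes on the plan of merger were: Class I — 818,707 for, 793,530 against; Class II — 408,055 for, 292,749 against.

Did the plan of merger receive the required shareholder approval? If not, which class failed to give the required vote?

Approved — every class gave the required vote.

Class I: a majority of 1637412 is 818707; 818,707 required, 818,707 in favor — approved.
Class II: a majority of 816108 is 408055; 408,055 required, 408,055 in favor — approved.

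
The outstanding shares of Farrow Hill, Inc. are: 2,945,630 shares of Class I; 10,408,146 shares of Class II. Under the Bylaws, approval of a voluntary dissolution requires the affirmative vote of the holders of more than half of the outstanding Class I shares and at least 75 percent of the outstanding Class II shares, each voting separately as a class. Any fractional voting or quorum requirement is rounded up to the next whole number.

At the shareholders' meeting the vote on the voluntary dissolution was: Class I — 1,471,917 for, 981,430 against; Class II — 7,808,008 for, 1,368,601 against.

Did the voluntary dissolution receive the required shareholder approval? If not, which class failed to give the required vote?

Not approved — the Class I shares did not give the required vote.

Class I: a majority of 2945630 is 1472816; 1,472,816 required, 1,471,917 in favor — not approved.
Class II: 3/4 of 10408146 = 7806109.50, rounded up to 7806110; 7,806,110 required, 7,808,008 in favor — approved.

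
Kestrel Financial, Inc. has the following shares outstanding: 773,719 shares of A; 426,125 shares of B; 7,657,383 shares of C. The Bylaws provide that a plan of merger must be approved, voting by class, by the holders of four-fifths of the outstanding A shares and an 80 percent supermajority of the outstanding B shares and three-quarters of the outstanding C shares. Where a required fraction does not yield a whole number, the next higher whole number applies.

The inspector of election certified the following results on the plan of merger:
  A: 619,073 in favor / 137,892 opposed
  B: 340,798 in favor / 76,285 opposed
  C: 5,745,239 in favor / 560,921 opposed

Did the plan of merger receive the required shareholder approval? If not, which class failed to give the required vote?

Not approved — the B shares did not give the required vote.

A: 4/5 of 773719 = 618975.20, rounded up to 618976; 618,976 required, 619,073 in favor — approved.
B: 4/5 of 426125 = 340900; 340,900 required, 340,798 in favor — not approved.
C: 3/4 of 7657383 = 5743037.25, rounded up to 5743038; 5,743,038 required, 5,745,239 in favor — approved.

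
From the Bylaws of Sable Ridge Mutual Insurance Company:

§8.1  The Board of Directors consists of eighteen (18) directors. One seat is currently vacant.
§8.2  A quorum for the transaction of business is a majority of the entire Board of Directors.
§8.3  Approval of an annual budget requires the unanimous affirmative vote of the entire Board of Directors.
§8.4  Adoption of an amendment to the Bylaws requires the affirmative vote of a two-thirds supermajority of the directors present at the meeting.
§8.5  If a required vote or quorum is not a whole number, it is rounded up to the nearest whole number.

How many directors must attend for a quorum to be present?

A majority of 18 is 10.

10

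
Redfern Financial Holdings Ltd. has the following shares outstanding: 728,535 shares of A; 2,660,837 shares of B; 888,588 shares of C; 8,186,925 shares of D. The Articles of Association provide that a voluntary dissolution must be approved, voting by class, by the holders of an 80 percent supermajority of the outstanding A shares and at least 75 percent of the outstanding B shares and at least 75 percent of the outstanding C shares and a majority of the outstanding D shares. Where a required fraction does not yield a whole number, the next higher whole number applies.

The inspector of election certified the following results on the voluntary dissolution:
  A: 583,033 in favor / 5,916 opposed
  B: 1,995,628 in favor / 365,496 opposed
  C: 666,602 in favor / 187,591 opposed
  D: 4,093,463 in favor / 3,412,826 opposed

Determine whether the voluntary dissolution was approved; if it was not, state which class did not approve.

A: 4/5 of 728535 = 582828; 582,828 required, 583,033 in favor — approved.
B: 3/4 of 2660837 = 1995627.75, rounded up to 1995628; 1,995,628 required, 1,995,628 in favor — approved.
C: 3/4 of 888588 = 666441; 666,441 required, 666,602 in favor — approved.
D: a majority of 8186925 is 4093463; 4,093,463 required, 4,093,463 in favor — approved.

Approved — every class gave the required vote.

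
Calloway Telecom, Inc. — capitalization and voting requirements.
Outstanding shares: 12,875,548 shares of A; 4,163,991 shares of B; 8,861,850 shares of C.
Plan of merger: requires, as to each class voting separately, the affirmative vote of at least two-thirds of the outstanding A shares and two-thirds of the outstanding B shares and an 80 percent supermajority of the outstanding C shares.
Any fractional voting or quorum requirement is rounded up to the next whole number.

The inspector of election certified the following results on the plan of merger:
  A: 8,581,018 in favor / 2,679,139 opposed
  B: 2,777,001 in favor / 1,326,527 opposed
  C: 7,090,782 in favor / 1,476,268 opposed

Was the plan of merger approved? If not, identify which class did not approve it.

Not approved — the A shares did not give the required vote.

A: 2/3 of 12875548 = 8583698.67, rounded up to 8583699; 8,583,699 required, 8,581,018 in favor — not approved.
B: 2/3 of 4163991 = 2775994; 2,775,994 required, 2,777,001 in favor — approved.
C: 4/5 of 8861850 = 7089480; 7,089,480 required, 7,090,782 in favor — approved.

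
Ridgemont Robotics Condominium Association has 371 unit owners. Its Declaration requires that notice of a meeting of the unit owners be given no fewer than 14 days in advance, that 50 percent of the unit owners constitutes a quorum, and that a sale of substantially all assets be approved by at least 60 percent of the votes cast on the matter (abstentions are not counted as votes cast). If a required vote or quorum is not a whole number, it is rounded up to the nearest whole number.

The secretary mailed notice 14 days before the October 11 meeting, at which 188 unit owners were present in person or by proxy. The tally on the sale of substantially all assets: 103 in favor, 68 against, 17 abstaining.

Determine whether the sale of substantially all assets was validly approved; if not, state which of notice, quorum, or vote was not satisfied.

Valid — all requirements satisfied.

Notice: 14 days given; 14 required. Satisfied.
Quorum: 50% of 371 = 185.50, rounded up to 186; 188 present. Satisfied.
Vote: requires three-fifths of the votes cast (188 − 17 abstaining = 171); 3/5 of 171 = 102.60, rounded up to 103, so 103 needed; 103 in favor. Satisfied.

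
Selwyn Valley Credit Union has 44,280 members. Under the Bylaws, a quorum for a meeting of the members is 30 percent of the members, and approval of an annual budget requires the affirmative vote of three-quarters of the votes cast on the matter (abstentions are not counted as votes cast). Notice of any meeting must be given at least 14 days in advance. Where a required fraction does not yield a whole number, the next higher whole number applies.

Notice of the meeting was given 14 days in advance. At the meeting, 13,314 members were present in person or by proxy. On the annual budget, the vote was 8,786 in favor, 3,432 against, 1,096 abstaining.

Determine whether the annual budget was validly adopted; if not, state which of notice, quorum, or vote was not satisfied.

Notice: 14 days given; 14 required. Satisfied.
Quorum: 30% of 44,280 = 13,284; 13,314 present. Satisfied.
Vote: requires three-fourths of the votes cast (13,314 − 1,096 abstaining = 12,218); 3/4 of 12218 = 9163.50, rounded up to 9164, so 9,164 needed; 8,786 in favor. Not satisfied.

Invalid — vote requirement not satisfied.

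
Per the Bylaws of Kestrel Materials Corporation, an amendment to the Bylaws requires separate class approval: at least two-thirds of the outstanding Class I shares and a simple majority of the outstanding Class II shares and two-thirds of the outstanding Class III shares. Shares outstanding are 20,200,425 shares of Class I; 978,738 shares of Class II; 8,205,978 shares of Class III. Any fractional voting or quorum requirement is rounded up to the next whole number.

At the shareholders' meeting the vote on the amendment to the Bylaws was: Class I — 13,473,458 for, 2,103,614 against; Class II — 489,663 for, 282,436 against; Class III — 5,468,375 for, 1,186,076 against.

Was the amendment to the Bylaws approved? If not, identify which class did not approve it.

Not approved — the Class III shares did not give the required vote.

Class I: 2/3 of 20200425 = 13466950; 13,466,950 required, 13,473,458 in favor — approved.
Class II: a majority of 978738 is 489370; 489,370 required, 489,663 in favor — approved.
Class III: 2/3 of 8205978 = 5470652; 5,470,652 required, 5,468,375 in favor — not approved.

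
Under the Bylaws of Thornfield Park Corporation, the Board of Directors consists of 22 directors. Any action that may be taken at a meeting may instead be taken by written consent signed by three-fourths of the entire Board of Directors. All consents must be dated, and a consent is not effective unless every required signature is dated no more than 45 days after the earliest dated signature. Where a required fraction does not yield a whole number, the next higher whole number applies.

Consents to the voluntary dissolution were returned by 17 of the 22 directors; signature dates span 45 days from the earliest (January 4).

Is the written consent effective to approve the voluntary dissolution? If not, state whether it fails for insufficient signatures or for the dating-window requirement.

Signatures required: three-fourths of 22 — 3/4 of 22 = 16.50, rounded up to 17, so 17 needed; 17 signed. Sufficient.
Dating window: the latest signature is 45 days after the earliest; the limit is 45 days. Within the window.

Effective — both the signature and dating-window requirements are satisfied.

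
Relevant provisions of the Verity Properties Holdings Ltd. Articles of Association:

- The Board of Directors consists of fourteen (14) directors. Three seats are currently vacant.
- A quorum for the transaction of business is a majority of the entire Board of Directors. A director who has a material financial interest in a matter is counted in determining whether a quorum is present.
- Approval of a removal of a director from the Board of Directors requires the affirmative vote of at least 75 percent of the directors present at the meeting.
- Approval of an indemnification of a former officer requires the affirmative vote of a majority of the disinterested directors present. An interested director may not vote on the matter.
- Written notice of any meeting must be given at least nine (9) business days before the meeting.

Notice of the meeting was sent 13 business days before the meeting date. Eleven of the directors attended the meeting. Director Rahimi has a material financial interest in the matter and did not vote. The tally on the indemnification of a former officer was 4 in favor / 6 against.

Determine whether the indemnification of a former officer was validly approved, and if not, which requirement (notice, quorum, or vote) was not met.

Invalid — vote requirement not satisfied.

Notice: 13 business days given; 9 required (13 ≥ 9). Satisfied.
Quorum: 11 present (interested directors count toward quorum); quorum is 8. Satisfied.
Vote: the indemnification of a former officer requires a majority of the disinterested directors present (11 − 1 = 10). A majority of 10 is 6, so 6 affirmative votes are needed; 4 voted in favor. Not satisfied.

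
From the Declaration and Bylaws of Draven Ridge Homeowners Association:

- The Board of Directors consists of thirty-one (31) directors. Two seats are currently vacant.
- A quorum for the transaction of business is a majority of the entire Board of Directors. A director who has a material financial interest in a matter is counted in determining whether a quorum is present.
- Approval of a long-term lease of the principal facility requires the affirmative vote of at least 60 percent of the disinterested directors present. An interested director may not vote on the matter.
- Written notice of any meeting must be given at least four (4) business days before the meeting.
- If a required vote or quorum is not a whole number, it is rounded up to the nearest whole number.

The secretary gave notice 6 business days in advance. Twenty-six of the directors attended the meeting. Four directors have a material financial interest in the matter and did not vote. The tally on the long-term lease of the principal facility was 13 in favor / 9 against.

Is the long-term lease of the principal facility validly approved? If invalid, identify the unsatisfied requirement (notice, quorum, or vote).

Invalid — vote requirement not satisfied.

Notice: 6 business days given; 4 required (6 ≥ 4). Satisfied.
Quorum: 26 present (interested directors count toward quorum); quorum is 16. Satisfied.
Vote: the long-term lease of the principal facility requires three-fifths of the disinterested directors present (26 − 4 = 22). 3/5 of 22 = 13.20, rounded up to 14, so 14 affirmative votes are needed; 13 voted in favor. Not satisfied.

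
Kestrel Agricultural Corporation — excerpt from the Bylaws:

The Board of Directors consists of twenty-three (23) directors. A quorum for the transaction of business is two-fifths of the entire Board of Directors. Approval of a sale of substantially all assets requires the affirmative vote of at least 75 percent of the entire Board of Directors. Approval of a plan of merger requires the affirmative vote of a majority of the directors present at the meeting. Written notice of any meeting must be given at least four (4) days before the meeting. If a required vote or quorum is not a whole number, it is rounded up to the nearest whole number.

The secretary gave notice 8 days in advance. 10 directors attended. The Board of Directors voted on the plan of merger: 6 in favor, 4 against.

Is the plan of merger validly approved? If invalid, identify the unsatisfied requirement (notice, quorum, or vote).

Valid — all requirements satisfied.

Notice: 8 days given; 4 required (8 ≥ 4). Satisfied.
Quorum: 10 present; quorum is 10. Satisfied.
Vote: the plan of merger requires a majority of the directors present (10). A majority of 10 is 6, so 6 affirmative votes are needed; 6 voted in favor. Satisfied.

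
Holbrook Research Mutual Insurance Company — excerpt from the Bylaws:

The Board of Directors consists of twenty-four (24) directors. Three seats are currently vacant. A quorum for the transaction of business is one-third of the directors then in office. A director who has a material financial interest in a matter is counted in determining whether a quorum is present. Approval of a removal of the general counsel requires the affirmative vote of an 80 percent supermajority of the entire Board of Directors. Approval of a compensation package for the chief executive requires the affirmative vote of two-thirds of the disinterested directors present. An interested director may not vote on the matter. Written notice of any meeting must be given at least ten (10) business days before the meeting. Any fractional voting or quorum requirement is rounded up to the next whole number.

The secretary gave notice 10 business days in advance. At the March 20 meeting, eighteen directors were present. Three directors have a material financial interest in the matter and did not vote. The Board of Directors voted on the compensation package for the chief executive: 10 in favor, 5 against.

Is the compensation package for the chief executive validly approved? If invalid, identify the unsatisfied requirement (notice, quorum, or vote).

Valid — all requirements satisfied.

Notice: 10 business days given; 10 required (10 ≥ 10). Satisfied.
Quorum: 18 present (interested directors count toward quorum); quorum is 7. Satisfied.
Vote: the compensation package for the chief executive requires two-thirds of the disinterested directors present (18 − 3 = 15). 2/3 of 15 = 10, so 10 affirmative votes are needed; 10 voted in favor. Satisfied.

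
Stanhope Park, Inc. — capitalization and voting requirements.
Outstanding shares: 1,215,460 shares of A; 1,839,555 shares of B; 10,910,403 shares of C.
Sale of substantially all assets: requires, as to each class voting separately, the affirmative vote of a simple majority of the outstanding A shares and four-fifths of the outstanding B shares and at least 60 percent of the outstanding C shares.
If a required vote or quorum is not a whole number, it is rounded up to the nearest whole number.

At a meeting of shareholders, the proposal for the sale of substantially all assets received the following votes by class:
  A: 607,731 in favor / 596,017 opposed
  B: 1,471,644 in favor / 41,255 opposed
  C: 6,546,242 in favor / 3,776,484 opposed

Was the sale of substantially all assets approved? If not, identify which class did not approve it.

A: a majority of 1215460 is 607731; 607,731 required, 607,731 in favor — approved.
B: 4/5 of 1839555 = 1471644; 1,471,644 required, 1,471,644 in favor — approved.
C: 3/5 of 10910403 = 6546241.80, rounded up to 6546242; 6,546,242 required, 6,546,242 in favor — approved.

Approved — every class gave the required vote.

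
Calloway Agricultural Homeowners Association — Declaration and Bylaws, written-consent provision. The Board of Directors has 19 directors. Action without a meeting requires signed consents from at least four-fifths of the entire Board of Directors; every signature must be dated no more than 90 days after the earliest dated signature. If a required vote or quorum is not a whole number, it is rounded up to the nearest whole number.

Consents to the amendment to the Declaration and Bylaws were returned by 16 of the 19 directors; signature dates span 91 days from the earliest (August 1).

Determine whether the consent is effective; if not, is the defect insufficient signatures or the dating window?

Signatures required: at least four-fifths of 19 — 4/5 of 19 = 15.20, rounded up to 16, so 16 needed; 16 signed. Sufficient.
Dating window: the latest signature is 91 days after the earliest; the limit is 90 days. Outside the window.

Not effective — dating-window requirement not satisfied.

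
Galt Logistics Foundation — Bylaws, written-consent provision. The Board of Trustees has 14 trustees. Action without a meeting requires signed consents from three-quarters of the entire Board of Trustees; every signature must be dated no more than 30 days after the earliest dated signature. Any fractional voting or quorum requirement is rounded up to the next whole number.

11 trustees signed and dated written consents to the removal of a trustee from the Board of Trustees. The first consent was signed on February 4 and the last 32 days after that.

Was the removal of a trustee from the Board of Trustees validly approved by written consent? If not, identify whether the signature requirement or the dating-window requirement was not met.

Not effective — dating-window requirement not satisfied.

Signatures required: three-quarters of 14 — 3/4 of 14 = 10.50, rounded up to 11, so 11 needed; 11 signed. Sufficient.
Dating window: the latest signature is 32 days after the earliest; the limit is 30 days. Outside the window.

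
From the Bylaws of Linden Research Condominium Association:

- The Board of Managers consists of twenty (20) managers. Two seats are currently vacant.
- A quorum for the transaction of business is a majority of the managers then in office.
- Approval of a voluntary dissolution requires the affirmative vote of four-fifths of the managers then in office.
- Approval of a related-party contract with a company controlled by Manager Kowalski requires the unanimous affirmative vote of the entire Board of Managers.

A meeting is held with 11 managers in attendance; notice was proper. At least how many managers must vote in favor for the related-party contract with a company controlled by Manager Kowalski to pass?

20

The related-party contract with a company controlled by Manager Kowalski requires the unanimous vote of the entire Board of Managers (20).
Unanimous means all 20.
(Only 11 can vote, so the related-party contract with a company controlled by Manager Kowalski cannot pass at this meeting, but the required vote is still 20.)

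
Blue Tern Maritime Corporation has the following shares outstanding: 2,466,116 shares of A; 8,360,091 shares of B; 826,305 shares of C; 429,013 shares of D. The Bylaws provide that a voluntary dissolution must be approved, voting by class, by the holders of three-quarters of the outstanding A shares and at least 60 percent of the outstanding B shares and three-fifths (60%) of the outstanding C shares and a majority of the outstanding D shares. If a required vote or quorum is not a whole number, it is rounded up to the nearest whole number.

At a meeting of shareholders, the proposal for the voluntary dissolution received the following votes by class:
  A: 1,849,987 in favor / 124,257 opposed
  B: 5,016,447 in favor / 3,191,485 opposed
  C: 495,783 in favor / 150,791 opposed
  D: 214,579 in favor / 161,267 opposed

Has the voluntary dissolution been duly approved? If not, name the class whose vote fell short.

Approved — every class gave the required vote.

A: 3/4 of 2466116 = 1849587; 1,849,587 required, 1,849,987 in favor — approved.
B: 3/5 of 8360091 = 5016054.60, rounded up to 5016055; 5,016,055 required, 5,016,447 in favor — approved.
C: 3/5 of 826305 = 495783; 495,783 required, 495,783 in favor — approved.
D: a majority of 429013 is 214507; 214,507 required, 214,579 in favor — approved.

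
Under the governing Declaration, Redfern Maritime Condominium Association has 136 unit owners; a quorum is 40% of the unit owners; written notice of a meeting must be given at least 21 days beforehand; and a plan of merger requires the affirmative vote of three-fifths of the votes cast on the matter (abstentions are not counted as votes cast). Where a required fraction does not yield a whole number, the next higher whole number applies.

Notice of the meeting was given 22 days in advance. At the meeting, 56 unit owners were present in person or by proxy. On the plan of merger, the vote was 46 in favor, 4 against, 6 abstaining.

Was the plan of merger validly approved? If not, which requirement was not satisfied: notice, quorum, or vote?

Valid — all requirements satisfied.

Notice: 22 days given; 21 required. Satisfied.
Quorum: 40% of 136 = 54.40, rounded up to 55; 56 present. Satisfied.
Vote: requires three-fifths of the votes cast (56 − 6 abstaining = 50); 3/5 of 50 = 30, so 30 needed; 46 in favor. Satisfied.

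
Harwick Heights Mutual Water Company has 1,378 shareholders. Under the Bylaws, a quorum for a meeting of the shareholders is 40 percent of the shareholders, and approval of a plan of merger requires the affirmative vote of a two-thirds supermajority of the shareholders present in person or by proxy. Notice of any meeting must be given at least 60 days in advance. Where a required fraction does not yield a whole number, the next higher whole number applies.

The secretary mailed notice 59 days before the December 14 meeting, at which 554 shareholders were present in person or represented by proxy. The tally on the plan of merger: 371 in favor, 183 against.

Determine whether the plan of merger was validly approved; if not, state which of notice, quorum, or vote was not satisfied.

Invalid — notice requirement not satisfied.

Notice: 59 days given; 60 required. Not satisfied.
Quorum: 40% of 1,378 = 551.20, rounded up to 552; 554 present. Satisfied.
Vote: requires two-thirds of those present (554); 2/3 of 554 = 369.33, rounded up to 370, so 370 needed; 371 in favor. Satisfied.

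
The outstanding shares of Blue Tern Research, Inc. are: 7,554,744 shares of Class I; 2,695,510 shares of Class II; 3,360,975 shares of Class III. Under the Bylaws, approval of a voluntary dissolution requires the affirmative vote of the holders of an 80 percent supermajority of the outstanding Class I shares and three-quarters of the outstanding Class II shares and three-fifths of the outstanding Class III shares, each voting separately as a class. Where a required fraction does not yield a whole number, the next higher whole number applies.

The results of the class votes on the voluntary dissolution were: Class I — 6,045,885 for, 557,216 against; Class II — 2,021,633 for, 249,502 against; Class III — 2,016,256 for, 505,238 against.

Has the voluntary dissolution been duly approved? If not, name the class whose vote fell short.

Not approved — the Class III shares did not give the required vote.

Class I: 4/5 of 7554744 = 6043795.20, rounded up to 6043796; 6,043,796 required, 6,045,885 in favor — approved.
Class II: 3/4 of 2695510 = 2021632.50, rounded up to 2021633; 2,021,633 required, 2,021,633 in favor — approved.
Class III: 3/5 of 3360975 = 2016585; 2,016,585 required, 2,016,256 in favor — not approved.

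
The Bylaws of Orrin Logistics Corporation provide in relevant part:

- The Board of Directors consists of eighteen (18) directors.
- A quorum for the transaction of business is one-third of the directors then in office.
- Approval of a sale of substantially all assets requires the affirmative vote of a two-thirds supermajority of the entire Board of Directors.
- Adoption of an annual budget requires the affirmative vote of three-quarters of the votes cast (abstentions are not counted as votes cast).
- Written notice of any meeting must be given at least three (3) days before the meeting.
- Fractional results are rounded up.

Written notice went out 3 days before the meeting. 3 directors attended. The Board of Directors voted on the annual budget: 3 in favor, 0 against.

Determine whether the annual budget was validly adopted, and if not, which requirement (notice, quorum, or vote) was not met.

Invalid — quorum requirement not satisfied.

Notice: 3 days given; 3 required (3 ≥ 3). Satisfied.
Quorum: 3 present; quorum is 6. Not satisfied.
Vote: the annual budget requires three-fourths of the votes cast (3). 3/4 of 3 = 2.25, rounded up to 3, so 3 affirmative votes are needed; 3 voted in favor. Satisfied. (Moot — without a quorum no business can be validly transacted.)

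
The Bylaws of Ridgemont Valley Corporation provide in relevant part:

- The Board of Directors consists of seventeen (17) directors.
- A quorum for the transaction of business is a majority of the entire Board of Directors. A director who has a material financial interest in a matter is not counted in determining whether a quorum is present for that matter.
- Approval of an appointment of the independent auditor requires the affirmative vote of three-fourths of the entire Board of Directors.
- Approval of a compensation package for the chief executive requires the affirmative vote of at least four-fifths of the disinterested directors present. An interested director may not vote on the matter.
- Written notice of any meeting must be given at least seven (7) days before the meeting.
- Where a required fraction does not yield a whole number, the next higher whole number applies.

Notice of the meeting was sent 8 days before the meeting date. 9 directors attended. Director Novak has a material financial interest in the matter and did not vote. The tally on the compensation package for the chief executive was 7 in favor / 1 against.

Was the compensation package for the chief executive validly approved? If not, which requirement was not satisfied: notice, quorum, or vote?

Notice: 8 days given; 7 required (8 ≥ 7). Satisfied.
Quorum: 9 present, but the 1 interested director does not count, leaving 8. Quorum is 9. Not satisfied.
Vote: the compensation package for the chief executive requires four-fifths of the disinterested directors present (9 − 1 = 8). 4/5 of 8 = 6.40, rounded up to 7, so 7 affirmative votes are needed; 7 voted in favor. Satisfied. (Moot — without a quorum no business can be validly transacted.)

Invalid — quorum requirement not satisfied.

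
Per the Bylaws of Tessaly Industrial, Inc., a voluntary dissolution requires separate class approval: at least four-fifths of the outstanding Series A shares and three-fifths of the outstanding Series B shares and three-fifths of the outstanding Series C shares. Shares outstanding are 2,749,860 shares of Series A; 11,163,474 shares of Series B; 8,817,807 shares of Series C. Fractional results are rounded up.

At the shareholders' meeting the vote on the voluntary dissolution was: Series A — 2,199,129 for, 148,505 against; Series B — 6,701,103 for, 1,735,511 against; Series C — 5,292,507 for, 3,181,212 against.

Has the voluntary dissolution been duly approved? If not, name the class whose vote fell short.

Not approved — the Series A shares did not give the required vote.

Series A: 4/5 of 2749860 = 2199888; 2,199,888 required, 2,199,129 in favor — not approved.
Series B: 3/5 of 11163474 = 6698084.40, rounded up to 6698085; 6,698,085 required, 6,701,103 in favor — approved.
Series C: 3/5 of 8817807 = 5290684.20, rounded up to 5290685; 5,290,685 required, 5,292,507 in favor — approved.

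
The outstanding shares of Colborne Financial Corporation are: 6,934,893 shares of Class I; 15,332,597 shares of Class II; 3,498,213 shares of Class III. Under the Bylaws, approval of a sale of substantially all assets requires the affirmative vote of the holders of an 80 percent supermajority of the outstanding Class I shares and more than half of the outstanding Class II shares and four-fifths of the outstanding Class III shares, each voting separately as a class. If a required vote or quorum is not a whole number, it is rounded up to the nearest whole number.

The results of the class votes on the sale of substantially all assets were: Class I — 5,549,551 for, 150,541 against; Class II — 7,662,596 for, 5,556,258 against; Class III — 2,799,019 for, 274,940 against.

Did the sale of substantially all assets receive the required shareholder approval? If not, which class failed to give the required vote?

Not approved — the Class II shares did not give the required vote.

Class I: 4/5 of 6934893 = 5547914.40, rounded up to 5547915; 5,547,915 required, 5,549,551 in favor — approved.
Class II: a majority of 15332597 is 7666299; 7,666,299 required, 7,662,596 in favor — not approved.
Class III: 4/5 of 3498213 = 2798570.40, rounded up to 2798571; 2,798,571 required, 2,799,019 in favor — approved.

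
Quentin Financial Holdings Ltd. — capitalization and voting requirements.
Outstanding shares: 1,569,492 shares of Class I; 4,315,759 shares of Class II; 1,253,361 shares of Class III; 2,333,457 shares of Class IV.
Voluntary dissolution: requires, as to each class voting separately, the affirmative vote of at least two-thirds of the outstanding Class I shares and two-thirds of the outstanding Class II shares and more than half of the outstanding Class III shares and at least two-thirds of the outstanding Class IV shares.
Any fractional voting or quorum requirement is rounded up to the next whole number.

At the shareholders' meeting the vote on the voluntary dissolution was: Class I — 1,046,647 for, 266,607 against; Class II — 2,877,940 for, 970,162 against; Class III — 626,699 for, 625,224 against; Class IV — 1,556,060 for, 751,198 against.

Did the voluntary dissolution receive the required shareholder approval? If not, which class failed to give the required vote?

Approved — every class gave the required vote.

Class I: 2/3 of 1569492 = 1046328; 1,046,328 required, 1,046,647 in favor — approved.
Class II: 2/3 of 4315759 = 2877172.67, rounded up to 2877173; 2,877,173 required, 2,877,940 in favor — approved.
Class III: a majority of 1253361 is 626681; 626,681 required, 626,699 in favor — approved.
Class IV: 2/3 of 2333457 = 1555638; 1,555,638 required, 1,556,060 in favor — approved.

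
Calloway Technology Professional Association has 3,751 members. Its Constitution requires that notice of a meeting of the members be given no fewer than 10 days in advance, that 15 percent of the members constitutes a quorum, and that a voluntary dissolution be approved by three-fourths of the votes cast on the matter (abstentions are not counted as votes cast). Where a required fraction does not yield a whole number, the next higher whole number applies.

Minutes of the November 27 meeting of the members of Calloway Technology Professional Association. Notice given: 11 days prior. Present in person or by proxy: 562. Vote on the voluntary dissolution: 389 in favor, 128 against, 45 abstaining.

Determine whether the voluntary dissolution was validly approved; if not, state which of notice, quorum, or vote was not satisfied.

Invalid — quorum requirement not satisfied.

Notice: 11 days given; 10 required. Satisfied.
Quorum: 15% of 3,751 = 562.65, rounded up to 563; 562 present. Not satisfied.
Vote: requires three-fourths of the votes cast (562 − 45 abstaining = 517); 3/4 of 517 = 387.75, rounded up to 388, so 388 needed; 389 in favor. Satisfied.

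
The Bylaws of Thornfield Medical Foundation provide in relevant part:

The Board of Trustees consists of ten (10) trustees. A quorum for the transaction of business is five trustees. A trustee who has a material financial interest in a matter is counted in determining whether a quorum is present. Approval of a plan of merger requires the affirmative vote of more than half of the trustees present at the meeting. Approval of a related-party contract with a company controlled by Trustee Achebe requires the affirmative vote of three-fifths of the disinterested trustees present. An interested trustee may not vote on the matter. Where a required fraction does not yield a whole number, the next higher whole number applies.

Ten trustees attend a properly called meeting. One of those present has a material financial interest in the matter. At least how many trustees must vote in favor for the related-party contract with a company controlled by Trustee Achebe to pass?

6

The related-party contract with a company controlled by Trustee Achebe requires three-fifths of the disinterested trustees present (10 − 1 = 9).
3/5 of 9 = 5.40, rounded up to 6.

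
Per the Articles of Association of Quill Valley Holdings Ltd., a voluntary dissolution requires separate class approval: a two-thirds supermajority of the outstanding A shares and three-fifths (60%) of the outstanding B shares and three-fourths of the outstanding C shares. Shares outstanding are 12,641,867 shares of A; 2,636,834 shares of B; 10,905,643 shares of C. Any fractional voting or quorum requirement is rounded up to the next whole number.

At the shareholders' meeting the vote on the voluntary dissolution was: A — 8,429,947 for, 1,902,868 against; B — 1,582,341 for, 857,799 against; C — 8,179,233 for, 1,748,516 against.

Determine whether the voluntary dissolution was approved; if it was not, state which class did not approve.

Approved — every class gave the required vote.

A: 2/3 of 12641867 = 8427911.33, rounded up to 8427912; 8,427,912 required, 8,429,947 in favor — approved.
B: 3/5 of 2636834 = 1582100.40, rounded up to 1582101; 1,582,101 required, 1,582,341 in favor — approved.
C: 3/4 of 10905643 = 8179232.25, rounded up to 8179233; 8,179,233 required, 8,179,233 in favor — approved.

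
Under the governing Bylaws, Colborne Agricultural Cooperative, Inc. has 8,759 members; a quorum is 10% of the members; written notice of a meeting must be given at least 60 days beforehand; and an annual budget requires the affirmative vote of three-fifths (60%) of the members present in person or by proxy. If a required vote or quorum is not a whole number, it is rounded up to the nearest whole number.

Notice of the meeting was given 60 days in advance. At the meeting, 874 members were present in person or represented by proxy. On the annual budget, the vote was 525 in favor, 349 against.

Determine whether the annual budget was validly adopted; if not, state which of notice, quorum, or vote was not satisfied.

Invalid — quorum requirement not satisfied.

Notice: 60 days given; 60 required. Satisfied.
Quorum: 10% of 8,759 = 875.90, rounded up to 876; 874 present. Not satisfied.
Vote: requires three-fifths of those present (874); 3/5 of 874 = 524.40, rounded up to 525, so 525 needed; 525 in favor. Satisfied.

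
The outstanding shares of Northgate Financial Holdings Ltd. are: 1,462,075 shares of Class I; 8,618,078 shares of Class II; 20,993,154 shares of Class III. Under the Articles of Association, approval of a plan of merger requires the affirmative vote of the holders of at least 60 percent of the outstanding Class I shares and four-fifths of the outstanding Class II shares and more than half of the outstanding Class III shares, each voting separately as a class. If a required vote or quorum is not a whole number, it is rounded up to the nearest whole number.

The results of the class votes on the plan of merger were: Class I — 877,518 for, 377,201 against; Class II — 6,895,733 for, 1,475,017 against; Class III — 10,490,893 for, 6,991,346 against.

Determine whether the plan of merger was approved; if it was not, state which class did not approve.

Class I: 3/5 of 1462075 = 877245; 877,245 required, 877,518 in favor — approved.
Class II: 4/5 of 8618078 = 6894462.40, rounded up to 6894463; 6,894,463 required, 6,895,733 in favor — approved.
Class III: a majority of 20993154 is 10496578; 10,496,578 required, 10,490,893 in favor — not approved.

Not approved — the Class III shares did not give the required vote.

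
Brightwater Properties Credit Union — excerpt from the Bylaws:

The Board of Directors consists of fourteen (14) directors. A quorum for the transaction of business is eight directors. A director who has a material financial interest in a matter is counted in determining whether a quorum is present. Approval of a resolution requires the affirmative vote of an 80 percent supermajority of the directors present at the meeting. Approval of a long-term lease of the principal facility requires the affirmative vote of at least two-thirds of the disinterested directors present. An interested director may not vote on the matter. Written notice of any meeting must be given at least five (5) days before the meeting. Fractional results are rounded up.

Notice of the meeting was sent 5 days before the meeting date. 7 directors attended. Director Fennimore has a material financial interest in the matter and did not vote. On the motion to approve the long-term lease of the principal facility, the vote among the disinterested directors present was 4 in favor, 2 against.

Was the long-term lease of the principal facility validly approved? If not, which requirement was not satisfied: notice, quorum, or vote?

Invalid — quorum requirement not satisfied.

Notice: 5 days given; 5 required (5 ≥ 5). Satisfied.
Quorum: 7 present (interested directors count toward quorum); quorum is 8. Not satisfied.
Vote: the long-term lease of the principal facility requires two-thirds of the disinterested directors present (7 − 1 = 6). 2/3 of 6 = 4, so 4 affirmative votes are needed; 4 voted in favor. Satisfied. (Moot — without a quorum no business can be validly transacted.)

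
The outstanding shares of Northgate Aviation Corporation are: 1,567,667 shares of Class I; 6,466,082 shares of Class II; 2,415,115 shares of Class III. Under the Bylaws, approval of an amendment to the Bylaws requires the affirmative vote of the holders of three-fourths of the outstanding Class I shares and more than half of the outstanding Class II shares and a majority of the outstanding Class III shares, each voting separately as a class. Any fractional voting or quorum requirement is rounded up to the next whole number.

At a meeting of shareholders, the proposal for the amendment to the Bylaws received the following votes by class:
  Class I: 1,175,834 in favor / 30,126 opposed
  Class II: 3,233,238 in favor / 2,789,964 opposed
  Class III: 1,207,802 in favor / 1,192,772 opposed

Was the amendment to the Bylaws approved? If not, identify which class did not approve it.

Class I: 3/4 of 1567667 = 1175750.25, rounded up to 1175751; 1,175,751 required, 1,175,834 in favor — approved.
Class II: a majority of 6466082 is 3233042; 3,233,042 required, 3,233,238 in favor — approved.
Class III: a majority of 2415115 is 1207558; 1,207,558 required, 1,207,802 in favor — approved.

Approved — every class gave the required vote.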